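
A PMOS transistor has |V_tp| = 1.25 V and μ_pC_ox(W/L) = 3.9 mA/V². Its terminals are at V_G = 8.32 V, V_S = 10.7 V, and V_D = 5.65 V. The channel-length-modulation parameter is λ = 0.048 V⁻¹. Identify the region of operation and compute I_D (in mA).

V_SG = V_S − V_G = 10.7 − 8.32 = 2.38 V; V_SD = V_S − V_D = 10.7 − 5.65 = 5.05 V.
V_ov = V_SG − |V_tp| = 2.38 − 1.25 = 1.13 V.
Since V_SD = 5.05 V ≥ V_ov = 1.13 V, the device is in saturation.
I_D = ½ k_p V_ov² (1 + λ V_SD) = 0.5 × 3.9 × 1.13² × (1 + 0.048 × 5.05) = 3.09 mA.

Saturation; I_D = 3.09 mA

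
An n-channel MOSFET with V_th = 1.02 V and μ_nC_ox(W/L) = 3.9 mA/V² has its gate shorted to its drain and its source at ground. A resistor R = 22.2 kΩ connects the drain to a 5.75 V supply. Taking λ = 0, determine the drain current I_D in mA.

I_D = 0.199 mA

With gate tied to drain, V_GS = V_DS ≥ V_GS − V_th, so the device is in saturation.
KCL at the drain: ½ k_n (V_GS − V_th)² = (V_DD − V_GS)/R.
Let x = V_GS − 1.02. Then 43.3 x² + x − 4.73 = 0, giving x = 0.319 V (positive root), so V_GS = 1.34 V.
I_D = (V_DD − V_GS)/R = (5.75 − 1.34) / 22.2 = 0.199 mA.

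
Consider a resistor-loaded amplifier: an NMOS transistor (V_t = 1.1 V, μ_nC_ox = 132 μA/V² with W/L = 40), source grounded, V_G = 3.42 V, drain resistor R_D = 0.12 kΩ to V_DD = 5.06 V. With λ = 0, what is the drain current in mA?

I_D = 14.2 mA

V_GS = V_G = 3.42 V, so V_ov = 3.42 − 1.1 = 2.32 V.
k_n = μ_nC_ox · (W/L) = 5.28 mA/V².
Assume saturation: I_D = ½ k_n V_ov² = 0.5 × 5.28 × 2.32² = 14.2 mA, giving V_DS = V_DD − I_D R_D = 5.06 − 14.2 × 0.12 = 3.35 V.
V_DS = 3.35 V ≥ V_ov = 2.32 V, confirming saturation.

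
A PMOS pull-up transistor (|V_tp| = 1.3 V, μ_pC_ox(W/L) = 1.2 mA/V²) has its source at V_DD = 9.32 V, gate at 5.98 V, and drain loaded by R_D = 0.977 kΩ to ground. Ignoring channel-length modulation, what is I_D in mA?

I_D = 2.50 mA

V_SG = V_DD − V_G = 9.32 − 5.98 = 3.34 V, so V_ov = 3.34 − 1.3 = 2.04 V.
Assume saturation: I_D = ½ k_p V_ov² = 0.5 × 1.2 × 2.04² = 2.5 mA, giving V_SD = V_DD − I_D R_D = 9.32 − 2.5 × 0.977 = 6.88 V.
V_SD = 6.88 V ≥ V_ov = 2.04 V, confirming saturation.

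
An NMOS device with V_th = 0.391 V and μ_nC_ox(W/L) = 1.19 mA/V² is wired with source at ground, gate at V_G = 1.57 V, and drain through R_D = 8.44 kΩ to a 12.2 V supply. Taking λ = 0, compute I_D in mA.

I_D = 0.827 mA

V_GS = V_G = 1.57 V, so V_ov = 1.57 − 0.391 = 1.18 V.
Assume saturation: I_D = ½ k_n V_ov² = 0.5 × 1.19 × 1.18² = 0.827 mA, giving V_DS = V_DD − I_D R_D = 12.2 − 0.827 × 8.44 = 5.22 V.
V_DS = 5.22 V ≥ V_ov = 1.18 V, confirming saturation.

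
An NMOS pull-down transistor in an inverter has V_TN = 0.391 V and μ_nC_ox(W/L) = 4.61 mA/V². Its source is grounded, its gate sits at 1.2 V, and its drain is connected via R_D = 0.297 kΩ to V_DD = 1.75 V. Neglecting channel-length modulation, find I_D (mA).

I_D = 1.51 mA

V_GS = V_G = 1.2 V, so V_ov = 1.2 − 0.391 = 0.809 V.
Assume saturation: I_D = ½ k_n V_ov² = 0.5 × 4.61 × 0.809² = 1.51 mA, giving V_DS = V_DD − I_D R_D = 1.75 − 1.51 × 0.297 = 1.3 V.
V_DS = 1.3 V ≥ V_ov = 0.809 V, confirming saturation.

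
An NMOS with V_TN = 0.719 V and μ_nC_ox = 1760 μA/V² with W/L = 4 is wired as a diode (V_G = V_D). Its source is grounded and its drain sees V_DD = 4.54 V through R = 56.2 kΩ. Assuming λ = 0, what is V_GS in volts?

V_GS = 0.855 V

With gate tied to drain, V_GS = V_DS ≥ V_GS − V_TN, so the device is in saturation.
k_n = μ_nC_ox · (W/L) = 7.04 mA/V².
KCL at the drain: ½ k_n (V_GS − V_TN)² = (V_DD − V_GS)/R.
Let x = V_GS − 0.719. Then 198 x² + x − 3.821 = 0, giving x = 0.136 V (positive root), so V_GS = 0.855 V.
I_D = (V_DD − V_GS)/R = (4.54 − 0.855) / 56.2 = 0.0656 mA.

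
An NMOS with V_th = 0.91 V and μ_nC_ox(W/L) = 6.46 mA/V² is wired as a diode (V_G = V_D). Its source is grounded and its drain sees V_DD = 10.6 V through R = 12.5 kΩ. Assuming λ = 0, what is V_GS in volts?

With gate tied to drain, V_GS = V_DS ≥ V_GS − V_th, so the device is in saturation.
KCL at the drain: ½ k_n (V_GS − V_th)² = (V_DD − V_GS)/R.
Let x = V_GS − 0.91. Then 40.4 x² + x − 9.69 = 0, giving x = 0.478 V (positive root), so V_GS = 1.39 V.
I_D = (V_DD − V_GS)/R = (10.6 − 1.39) / 12.5 = 0.737 mA.

V_GS = 1.39 V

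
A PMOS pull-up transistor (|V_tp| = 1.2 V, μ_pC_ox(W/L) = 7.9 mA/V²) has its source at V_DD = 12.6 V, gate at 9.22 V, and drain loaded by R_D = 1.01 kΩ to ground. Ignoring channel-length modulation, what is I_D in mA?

V_SG = V_DD − V_G = 12.6 − 9.22 = 3.38 V, so V_ov = 3.38 − 1.2 = 2.18 V.
Assume saturation: I_D = ½ k_p V_ov² = 0.5 × 7.9 × 2.18² = 18.8 mA, giving V_SD = V_DD − I_D R_D = 12.6 − 18.8 × 1.01 = -6.36 V.
But -6.36 V < V_ov = 2.18 V, so the device is actually in triode.
In triode I_D = k_p[V_ov V_SD − ½ V_SD²] and I_D = (V_DD − V_SD)/R_D. Equating: 3.99 V_SD² − 18.39 V_SD + 12.6 = 0, giving V_SD = 0.837 V (the root below V_ov).
I_D = (12.6 − 0.837) / 1.01 = 11.6 mA.

I_D = 11.6 mA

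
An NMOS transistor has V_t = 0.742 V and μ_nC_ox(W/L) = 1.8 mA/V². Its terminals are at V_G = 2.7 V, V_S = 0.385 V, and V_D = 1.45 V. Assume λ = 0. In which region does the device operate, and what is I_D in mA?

V_GS = V_G − V_S = 2.7 − 0.385 = 2.32 V; V_DS = V_D − V_S = 1.45 − 0.385 = 1.06 V.
V_ov = V_GS − V_t = 2.32 − 0.742 = 1.57 V.
Since V_DS = 1.06 V < V_ov = 1.57 V, the device is in the triode region.
I_D = k_n [V_ov · V_DS − ½ V_DS²] = 1.8 × [1.57 × 1.06 − 0.5 × 1.06²] = 1.99 mA.

Triode; I_D = 1.99 mA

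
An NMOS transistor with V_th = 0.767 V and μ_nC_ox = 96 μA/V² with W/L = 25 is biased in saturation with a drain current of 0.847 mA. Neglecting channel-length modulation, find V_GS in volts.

k_n = μ_nC_ox · (W/L) = 2.4 mA/V².
In saturation I_D = ½ k_n (V_GS − V_th)², so V_GS − V_th = √(2 I_D / k_n) = √(2 × 0.847 / 2.4) = 0.84 V.
V_GS = 0.767 + 0.84 = 1.61 V.

V_GS = 1.61 V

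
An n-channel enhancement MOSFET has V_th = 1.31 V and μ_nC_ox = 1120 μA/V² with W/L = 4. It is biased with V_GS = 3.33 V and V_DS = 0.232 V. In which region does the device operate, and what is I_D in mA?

k_n = μ_nC_ox · (W/L) = 4.48 mA/V².
V_ov = V_GS − V_th = 3.33 − 1.31 = 2.02 V.
Since V_DS = 0.232 V < V_ov = 2.02 V, the device is in the triode region.
I_D = k_n [V_ov · V_DS − ½ V_DS²] = 4.48 × [2.02 × 0.232 − 0.5 × 0.232²] = 1.98 mA.

Triode; I_D = 1.98 mA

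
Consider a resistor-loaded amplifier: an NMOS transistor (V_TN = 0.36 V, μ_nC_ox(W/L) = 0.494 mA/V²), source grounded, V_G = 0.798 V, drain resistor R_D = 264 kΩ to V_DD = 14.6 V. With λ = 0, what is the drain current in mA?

I_D = 0.0474 mA

V_GS = V_G = 0.798 V, so V_ov = 0.798 − 0.36 = 0.438 V.
Assume saturation: I_D = ½ k_n V_ov² = 0.5 × 0.494 × 0.438² = 0.0474 mA, giving V_DS = V_DD − I_D R_D = 14.6 − 0.0474 × 264 = 2.09 V.
V_DS = 2.09 V ≥ V_ov = 0.438 V, confirming saturation.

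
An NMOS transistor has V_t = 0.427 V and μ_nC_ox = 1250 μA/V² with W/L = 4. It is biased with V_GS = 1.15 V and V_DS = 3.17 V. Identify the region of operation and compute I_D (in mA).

k_n = μ_nC_ox · (W/L) = 5 mA/V².
V_ov = V_GS − V_t = 1.15 − 0.427 = 0.723 V.
Since V_DS = 3.17 V ≥ V_ov = 0.723 V, the device is in saturation.
I_D = ½ k_n V_ov² = 0.5 × 5 × 0.723² = 1.31 mA.

Saturation; I_D = 1.31 mA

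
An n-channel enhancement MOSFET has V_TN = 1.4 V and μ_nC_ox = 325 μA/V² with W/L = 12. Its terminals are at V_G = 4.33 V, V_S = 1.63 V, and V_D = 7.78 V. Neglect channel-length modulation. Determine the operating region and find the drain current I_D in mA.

V_GS = V_G − V_S = 4.33 − 1.63 = 2.7 V; V_DS = V_D − V_S = 7.78 − 1.63 = 6.15 V.
k_n = μ_nC_ox · (W/L) = 3.9 mA/V².
V_ov = V_GS − V_TN = 2.7 − 1.4 = 1.3 V.
Since V_DS = 6.15 V ≥ V_ov = 1.3 V, the device is in saturation.
I_D = ½ k_n V_ov² = 0.5 × 3.9 × 1.3² = 3.3 mA.

Saturation; I_D = 3.30 mA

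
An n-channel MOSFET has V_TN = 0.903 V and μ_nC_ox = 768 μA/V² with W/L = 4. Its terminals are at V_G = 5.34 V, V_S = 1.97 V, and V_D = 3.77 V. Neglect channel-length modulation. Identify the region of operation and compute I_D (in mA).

Triode; I_D = 8.66 mA

V_GS = V_G − V_S = 5.34 − 1.97 = 3.37 V; V_DS = V_D − V_S = 3.77 − 1.97 = 1.8 V.
k_n = μ_nC_ox · (W/L) = 3.072 mA/V².
V_ov = V_GS − V_TN = 3.37 − 0.903 = 2.47 V.
Since V_DS = 1.8 V < V_ov = 2.47 V, the device is in the triode region.
I_D = k_n [V_ov · V_DS − ½ V_DS²] = 3.072 × [2.47 × 1.8 − 0.5 × 1.8²] = 8.66 mA.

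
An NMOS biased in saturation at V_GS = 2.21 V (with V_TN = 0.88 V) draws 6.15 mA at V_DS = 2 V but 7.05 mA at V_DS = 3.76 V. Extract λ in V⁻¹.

λ = 0.0997 V⁻¹

With V_GS fixed, I_D ∝ (1 + λ V_DS) in saturation, so I_D2/I_D1 = (1 + λ V_DS2)/(1 + λ V_DS1).
7.05/6.15 = 1.146 = (1 + 3.76 λ)/(1 + 2 λ).
Solving: λ (I_D1 V_DS2 − I_D2 V_DS1) = I_D2 − I_D1, so λ = (7.05 − 6.15) / (6.15 × 3.76 − 7.05 × 2) = 0.9 / 9.02 = 0.0997 V⁻¹.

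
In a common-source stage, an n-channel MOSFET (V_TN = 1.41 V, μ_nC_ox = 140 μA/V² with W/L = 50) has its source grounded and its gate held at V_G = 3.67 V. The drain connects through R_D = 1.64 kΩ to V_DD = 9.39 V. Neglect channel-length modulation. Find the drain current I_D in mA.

I_D = 5.49 mA

V_GS = V_G = 3.67 V, so V_ov = 3.67 − 1.41 = 2.26 V.
k_n = μ_nC_ox · (W/L) = 7 mA/V².
Assume saturation: I_D = ½ k_n V_ov² = 0.5 × 7 × 2.26² = 17.9 mA, giving V_DS = V_DD − I_D R_D = 9.39 − 17.9 × 1.64 = -19.9 V.
But -19.9 V < V_ov = 2.26 V, so the device is actually in triode.
In triode I_D = k_n[V_ov V_DS − ½ V_DS²] and I_D = (V_DD − V_DS)/R_D. Equating: 5.74 V_DS² − 26.94 V_DS + 9.39 = 0, giving V_DS = 0.379 V (the root below V_ov).
I_D = (9.39 − 0.379) / 1.64 = 5.49 mA.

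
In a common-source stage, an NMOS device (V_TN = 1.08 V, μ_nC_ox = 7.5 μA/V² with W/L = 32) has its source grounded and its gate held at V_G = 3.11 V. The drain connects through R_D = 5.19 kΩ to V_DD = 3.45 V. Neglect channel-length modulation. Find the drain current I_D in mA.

V_GS = V_G = 3.11 V, so V_ov = 3.11 − 1.08 = 2.03 V.
k_n = μ_nC_ox · (W/L) = 0.24 mA/V².
Assume saturation: I_D = ½ k_n V_ov² = 0.5 × 0.24 × 2.03² = 0.495 mA, giving V_DS = V_DD − I_D R_D = 3.45 − 0.495 × 5.19 = 0.884 V.
But 0.884 V < V_ov = 2.03 V, so the device is actually in triode.
In triode I_D = k_n[V_ov V_DS − ½ V_DS²] and I_D = (V_DD − V_DS)/R_D. Equating: 0.623 V_DS² − 3.529 V_DS + 3.45 = 0, giving V_DS = 1.26 V (the root below V_ov).
I_D = (3.45 − 1.26) / 5.19 = 0.423 mA.

I_D = 0.423 mA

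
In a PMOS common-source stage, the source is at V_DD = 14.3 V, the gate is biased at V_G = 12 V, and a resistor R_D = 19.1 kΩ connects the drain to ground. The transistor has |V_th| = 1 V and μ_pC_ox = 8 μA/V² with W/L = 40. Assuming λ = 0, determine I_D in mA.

I_D = 0.270 mA

V_SG = V_DD − V_G = 14.3 − 12 = 2.3 V, so V_ov = 2.3 − 1 = 1.3 V.
k_p = μ_pC_ox · (W/L) = 0.32 mA/V².
Assume saturation: I_D = ½ k_p V_ov² = 0.5 × 0.32 × 1.3² = 0.27 mA, giving V_SD = V_DD − I_D R_D = 14.3 − 0.27 × 19.1 = 9.14 V.
V_SD = 9.14 V ≥ V_ov = 1.3 V, confirming saturation.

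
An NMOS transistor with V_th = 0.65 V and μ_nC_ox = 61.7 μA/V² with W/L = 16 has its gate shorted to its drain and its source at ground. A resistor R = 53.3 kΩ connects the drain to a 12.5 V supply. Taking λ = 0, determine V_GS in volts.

V_GS = 1.30 V

With gate tied to drain, V_GS = V_DS ≥ V_GS − V_th, so the device is in saturation.
k_n = μ_nC_ox · (W/L) = 0.9872 mA/V².
KCL at the drain: ½ k_n (V_GS − V_th)² = (V_DD − V_GS)/R.
Let x = V_GS − 0.65. Then 26.3 x² + x − 11.85 = 0, giving x = 0.652 V (positive root), so V_GS = 1.3 V.
I_D = (V_DD − V_GS)/R = (12.5 − 1.3) / 53.3 = 0.21 mA.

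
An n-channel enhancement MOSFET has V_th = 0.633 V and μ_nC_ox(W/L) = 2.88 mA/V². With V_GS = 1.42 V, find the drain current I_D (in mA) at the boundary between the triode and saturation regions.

At the boundary V_DS = V_ov = V_GS − V_th = 1.42 − 0.633 = 0.787 V.
I_D = ½ k_n V_ov² = 0.5 × 2.88 × 0.787² = 0.892 mA.

I_D = 0.892 mA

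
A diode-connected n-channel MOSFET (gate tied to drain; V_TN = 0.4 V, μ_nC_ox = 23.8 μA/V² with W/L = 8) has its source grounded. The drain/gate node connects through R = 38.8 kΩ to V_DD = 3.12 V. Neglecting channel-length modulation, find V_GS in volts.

With gate tied to drain, V_GS = V_DS ≥ V_GS − V_TN, so the device is in saturation.
k_n = μ_nC_ox · (W/L) = 0.1904 mA/V².
KCL at the drain: ½ k_n (V_GS − V_TN)² = (V_DD − V_GS)/R.
Let x = V_GS − 0.4. Then 3.69 x² + x − 2.72 = 0, giving x = 0.733 V (positive root), so V_GS = 1.13 V.
I_D = (V_DD − V_GS)/R = (3.12 − 1.13) / 38.8 = 0.0512 mA.

V_GS = 1.13 V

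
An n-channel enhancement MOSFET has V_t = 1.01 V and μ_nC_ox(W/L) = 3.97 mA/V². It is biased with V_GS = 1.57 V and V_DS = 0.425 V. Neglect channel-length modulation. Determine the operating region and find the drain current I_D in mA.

V_ov = V_GS − V_t = 1.57 − 1.01 = 0.56 V.
Since V_DS = 0.425 V < V_ov = 0.56 V, the device is in the triode region.
I_D = k_n [V_ov · V_DS − ½ V_DS²] = 3.97 × [0.56 × 0.425 − 0.5 × 0.425²] = 0.586 mA.

Triode; I_D = 0.586 mA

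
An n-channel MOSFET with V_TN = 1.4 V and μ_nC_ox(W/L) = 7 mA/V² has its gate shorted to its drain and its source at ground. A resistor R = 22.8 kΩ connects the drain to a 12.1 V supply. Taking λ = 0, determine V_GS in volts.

With gate tied to drain, V_GS = V_DS ≥ V_GS − V_TN, so the device is in saturation.
KCL at the drain: ½ k_n (V_GS − V_TN)² = (V_DD − V_GS)/R.
Let x = V_GS − 1.4. Then 79.8 x² + x − 10.7 = 0, giving x = 0.36 V (positive root), so V_GS = 1.76 V.
I_D = (V_DD − V_GS)/R = (12.1 − 1.76) / 22.8 = 0.454 mA.

V_GS = 1.76 V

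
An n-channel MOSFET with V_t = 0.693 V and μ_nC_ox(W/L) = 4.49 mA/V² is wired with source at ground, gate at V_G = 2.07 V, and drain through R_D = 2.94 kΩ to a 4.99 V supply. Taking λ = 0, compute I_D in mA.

I_D = 1.60 mA

V_GS = V_G = 2.07 V, so V_ov = 2.07 − 0.693 = 1.38 V.
Assume saturation: I_D = ½ k_n V_ov² = 0.5 × 4.49 × 1.38² = 4.26 mA, giving V_DS = V_DD − I_D R_D = 4.99 − 4.26 × 2.94 = -7.53 V.
But -7.53 V < V_ov = 1.38 V, so the device is actually in triode.
In triode I_D = k_n[V_ov V_DS − ½ V_DS²] and I_D = (V_DD − V_DS)/R_D. Equating: 6.6 V_DS² − 19.18 V_DS + 4.99 = 0, giving V_DS = 0.289 V (the root below V_ov).
I_D = (4.99 − 0.289) / 2.94 = 1.6 mA.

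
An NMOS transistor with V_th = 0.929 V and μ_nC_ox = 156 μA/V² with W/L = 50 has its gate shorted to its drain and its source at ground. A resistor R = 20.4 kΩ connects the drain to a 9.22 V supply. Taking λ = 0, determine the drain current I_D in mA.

I_D = 0.391 mA

With gate tied to drain, V_GS = V_DS ≥ V_GS − V_th, so the device is in saturation.
k_n = μ_nC_ox · (W/L) = 7.8 mA/V².
KCL at the drain: ½ k_n (V_GS − V_th)² = (V_DD − V_GS)/R.
Let x = V_GS − 0.929. Then 79.6 x² + x − 8.291 = 0, giving x = 0.317 V (positive root), so V_GS = 1.25 V.
I_D = (V_DD − V_GS)/R = (9.22 − 1.25) / 20.4 = 0.391 mA.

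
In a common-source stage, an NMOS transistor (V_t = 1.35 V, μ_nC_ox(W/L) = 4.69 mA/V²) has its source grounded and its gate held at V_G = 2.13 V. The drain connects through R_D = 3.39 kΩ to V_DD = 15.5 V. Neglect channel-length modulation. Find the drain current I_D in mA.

V_GS = V_G = 2.13 V, so V_ov = 2.13 − 1.35 = 0.78 V.
Assume saturation: I_D = ½ k_n V_ov² = 0.5 × 4.69 × 0.78² = 1.43 mA, giving V_DS = V_DD − I_D R_D = 15.5 − 1.43 × 3.39 = 10.7 V.
V_DS = 10.7 V ≥ V_ov = 0.78 V, confirming saturation.

I_D = 1.43 mA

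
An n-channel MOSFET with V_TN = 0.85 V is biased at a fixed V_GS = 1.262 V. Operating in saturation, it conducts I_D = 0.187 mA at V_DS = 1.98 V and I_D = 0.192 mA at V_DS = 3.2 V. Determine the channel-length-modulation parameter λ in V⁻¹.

λ = 0.0229 V⁻¹

With V_GS fixed, I_D ∝ (1 + λ V_DS) in saturation, so I_D2/I_D1 = (1 + λ V_DS2)/(1 + λ V_DS1).
0.192/0.187 = 1.027 = (1 + 3.2 λ)/(1 + 1.98 λ).
Solving: λ (I_D1 V_DS2 − I_D2 V_DS1) = I_D2 − I_D1, so λ = (0.192 − 0.187) / (0.187 × 3.2 − 0.192 × 1.98) = 0.005 / 0.218 = 0.0229 V⁻¹.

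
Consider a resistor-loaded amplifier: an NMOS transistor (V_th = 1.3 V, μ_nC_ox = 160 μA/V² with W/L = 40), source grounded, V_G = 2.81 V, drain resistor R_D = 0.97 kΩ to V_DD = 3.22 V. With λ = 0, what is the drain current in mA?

V_GS = V_G = 2.81 V, so V_ov = 2.81 − 1.3 = 1.51 V.
k_n = μ_nC_ox · (W/L) = 6.4 mA/V².
Assume saturation: I_D = ½ k_n V_ov² = 0.5 × 6.4 × 1.51² = 7.3 mA, giving V_DS = V_DD − I_D R_D = 3.22 − 7.3 × 0.97 = -3.86 V.
But -3.86 V < V_ov = 1.51 V, so the device is actually in triode.
In triode I_D = k_n[V_ov V_DS − ½ V_DS²] and I_D = (V_DD − V_DS)/R_D. Equating: 3.1 V_DS² − 10.37 V_DS + 3.22 = 0, giving V_DS = 0.346 V (the root below V_ov).
I_D = (3.22 − 0.346) / 0.97 = 2.96 mA.

I_D = 2.96 mA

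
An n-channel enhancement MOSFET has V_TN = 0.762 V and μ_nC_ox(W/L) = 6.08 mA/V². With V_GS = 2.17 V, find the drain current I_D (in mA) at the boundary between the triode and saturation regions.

At the boundary V_DS = V_ov = V_GS − V_TN = 2.17 − 0.762 = 1.41 V.
I_D = ½ k_n V_ov² = 0.5 × 6.08 × 1.41² = 6.03 mA.

I_D = 6.03 mA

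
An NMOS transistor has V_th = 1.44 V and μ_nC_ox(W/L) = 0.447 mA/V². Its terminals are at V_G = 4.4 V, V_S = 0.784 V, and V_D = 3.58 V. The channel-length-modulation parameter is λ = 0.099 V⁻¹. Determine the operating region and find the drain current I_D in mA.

Saturation; I_D = 1.35 mA

V_GS = V_G − V_S = 4.4 − 0.784 = 3.62 V; V_DS = V_D − V_S = 3.58 − 0.784 = 2.8 V.
V_ov = V_GS − V_th = 3.62 − 1.44 = 2.18 V.
Since V_DS = 2.8 V ≥ V_ov = 2.18 V, the device is in saturation.
I_D = ½ k_n V_ov² (1 + λ V_DS) = 0.5 × 0.447 × 2.18² × (1 + 0.099 × 2.8) = 1.35 mA.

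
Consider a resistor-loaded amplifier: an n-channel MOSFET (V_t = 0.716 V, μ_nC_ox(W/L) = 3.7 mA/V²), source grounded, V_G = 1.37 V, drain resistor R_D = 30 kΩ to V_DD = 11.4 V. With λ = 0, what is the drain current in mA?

V_GS = V_G = 1.37 V, so V_ov = 1.37 − 0.716 = 0.654 V.
Assume saturation: I_D = ½ k_n V_ov² = 0.5 × 3.7 × 0.654² = 0.791 mA, giving V_DS = V_DD − I_D R_D = 11.4 − 0.791 × 30 = -12.3 V.
But -12.3 V < V_ov = 0.654 V, so the device is actually in triode.
In triode I_D = k_n[V_ov V_DS − ½ V_DS²] and I_D = (V_DD − V_DS)/R_D. Equating: 55.5 V_DS² − 73.59 V_DS + 11.4 = 0, giving V_DS = 0.179 V (the root below V_ov).
I_D = (11.4 − 0.179) / 30 = 0.374 mA.

I_D = 0.374 mA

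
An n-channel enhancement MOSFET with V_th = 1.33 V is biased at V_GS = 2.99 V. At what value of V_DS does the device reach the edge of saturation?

The boundary between triode and saturation is V_DS = V_GS − V_th = V_ov.
V_ov = 2.99 − 1.33 = 1.66 V.

V_DS,sat = 1.66 V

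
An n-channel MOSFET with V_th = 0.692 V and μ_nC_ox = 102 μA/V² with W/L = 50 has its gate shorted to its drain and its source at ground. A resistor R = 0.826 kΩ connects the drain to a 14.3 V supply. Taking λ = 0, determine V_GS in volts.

V_GS = 3.01 V

With gate tied to drain, V_GS = V_DS ≥ V_GS − V_th, so the device is in saturation.
k_n = μ_nC_ox · (W/L) = 5.1 mA/V².
KCL at the drain: ½ k_n (V_GS − V_th)² = (V_DD − V_GS)/R.
Let x = V_GS − 0.692. Then 2.11 x² + x − 13.61 = 0, giving x = 2.32 V (positive root), so V_GS = 3.01 V.
I_D = (V_DD − V_GS)/R = (14.3 − 3.01) / 0.826 = 13.7 mA.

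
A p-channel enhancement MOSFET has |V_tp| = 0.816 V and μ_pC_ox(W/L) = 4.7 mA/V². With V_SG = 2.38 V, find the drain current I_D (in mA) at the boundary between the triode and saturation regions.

I_D = 5.75 mA

At the boundary V_SD = V_ov = V_SG − |V_tp| = 2.38 − 0.816 = 1.56 V.
I_D = ½ k_p V_ov² = 0.5 × 4.7 × 1.56² = 5.75 mA.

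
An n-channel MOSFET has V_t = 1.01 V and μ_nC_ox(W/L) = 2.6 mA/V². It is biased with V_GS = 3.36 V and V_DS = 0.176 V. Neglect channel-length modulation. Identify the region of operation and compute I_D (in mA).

Triode; I_D = 1.04 mA

V_ov = V_GS − V_t = 3.36 − 1.01 = 2.35 V.
Since V_DS = 0.176 V < V_ov = 2.35 V, the device is in the triode region.
I_D = k_n [V_ov · V_DS − ½ V_DS²] = 2.6 × [2.35 × 0.176 − 0.5 × 0.176²] = 1.04 mA.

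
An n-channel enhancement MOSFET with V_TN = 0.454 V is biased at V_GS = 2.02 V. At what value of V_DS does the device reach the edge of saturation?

V_DS,sat = 1.57 V

The boundary between triode and saturation is V_DS = V_GS − V_TN = V_ov.
V_ov = 2.02 − 0.454 = 1.57 V.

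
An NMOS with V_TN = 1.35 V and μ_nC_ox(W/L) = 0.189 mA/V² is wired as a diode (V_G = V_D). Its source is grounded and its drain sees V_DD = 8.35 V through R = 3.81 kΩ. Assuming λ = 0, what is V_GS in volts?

V_GS = 4.58 V

With gate tied to drain, V_GS = V_DS ≥ V_GS − V_TN, so the device is in saturation.
KCL at the drain: ½ k_n (V_GS − V_TN)² = (V_DD − V_GS)/R.
Let x = V_GS − 1.35. Then 0.36 x² + x − 7 = 0, giving x = 3.23 V (positive root), so V_GS = 4.58 V.
I_D = (V_DD − V_GS)/R = (8.35 − 4.58) / 3.81 = 0.988 mA.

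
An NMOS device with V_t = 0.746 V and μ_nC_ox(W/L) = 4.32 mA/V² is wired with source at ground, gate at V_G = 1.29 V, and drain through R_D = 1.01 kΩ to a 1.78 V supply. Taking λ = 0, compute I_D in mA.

I_D = 0.639 mA

V_GS = V_G = 1.29 V, so V_ov = 1.29 − 0.746 = 0.544 V.
Assume saturation: I_D = ½ k_n V_ov² = 0.5 × 4.32 × 0.544² = 0.639 mA, giving V_DS = V_DD − I_D R_D = 1.78 − 0.639 × 1.01 = 1.13 V.
V_DS = 1.13 V ≥ V_ov = 0.544 V, confirming saturation.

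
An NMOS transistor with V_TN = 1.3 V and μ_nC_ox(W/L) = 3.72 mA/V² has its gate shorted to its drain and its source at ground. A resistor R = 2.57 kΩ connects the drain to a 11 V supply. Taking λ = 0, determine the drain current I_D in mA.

I_D = 3.26 mA

With gate tied to drain, V_GS = V_DS ≥ V_GS − V_TN, so the device is in saturation.
KCL at the drain: ½ k_n (V_GS − V_TN)² = (V_DD − V_GS)/R.
Let x = V_GS − 1.3. Then 4.78 x² + x − 9.7 = 0, giving x = 1.32 V (positive root), so V_GS = 2.62 V.
I_D = (V_DD − V_GS)/R = (11 − 2.62) / 2.57 = 3.26 mA.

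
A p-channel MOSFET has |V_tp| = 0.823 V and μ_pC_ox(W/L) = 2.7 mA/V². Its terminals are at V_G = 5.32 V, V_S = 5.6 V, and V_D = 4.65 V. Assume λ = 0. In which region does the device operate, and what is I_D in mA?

Cutoff; I_D = 0 mA

V_SG = V_S − V_G = 5.6 − 5.32 = 0.28 V; V_SD = V_S − V_D = 5.6 − 4.65 = 0.95 V.
V_SG = 0.28 V < |V_tp| = 0.823 V, so the transistor is in cutoff.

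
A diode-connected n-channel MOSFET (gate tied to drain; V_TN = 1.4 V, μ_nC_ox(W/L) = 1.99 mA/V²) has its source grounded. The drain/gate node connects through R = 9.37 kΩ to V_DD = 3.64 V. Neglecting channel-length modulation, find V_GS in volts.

V_GS = 1.84 V

With gate tied to drain, V_GS = V_DS ≥ V_GS − V_TN, so the device is in saturation.
KCL at the drain: ½ k_n (V_GS − V_TN)² = (V_DD − V_GS)/R.
Let x = V_GS − 1.4. Then 9.32 x² + x − 2.24 = 0, giving x = 0.439 V (positive root), so V_GS = 1.84 V.
I_D = (V_DD − V_GS)/R = (3.64 − 1.84) / 9.37 = 0.192 mA.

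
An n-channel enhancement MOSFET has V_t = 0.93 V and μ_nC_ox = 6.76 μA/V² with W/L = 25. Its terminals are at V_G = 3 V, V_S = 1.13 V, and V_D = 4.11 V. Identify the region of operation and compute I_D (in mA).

V_GS = V_G − V_S = 3 − 1.13 = 1.87 V; V_DS = V_D − V_S = 4.11 − 1.13 = 2.98 V.
k_n = μ_nC_ox · (W/L) = 0.169 mA/V².
V_ov = V_GS − V_t = 1.87 − 0.93 = 0.94 V.
Since V_DS = 2.98 V ≥ V_ov = 0.94 V, the device is in saturation.
I_D = ½ k_n V_ov² = 0.5 × 0.169 × 0.94² = 0.0747 mA.

Saturation; I_D = 0.0747 mA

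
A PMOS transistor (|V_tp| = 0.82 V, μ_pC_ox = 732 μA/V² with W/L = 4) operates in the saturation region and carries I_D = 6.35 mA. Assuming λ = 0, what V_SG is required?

V_SG = 2.90 V

k_p = μ_pC_ox · (W/L) = 2.928 mA/V².
In saturation I_D = ½ k_p (V_SG − |V_tp|)², so V_SG − |V_tp| = √(2 I_D / k_p) = √(2 × 6.35 / 2.928) = 2.08 V.
V_SG = 0.82 + 2.08 = 2.9 V.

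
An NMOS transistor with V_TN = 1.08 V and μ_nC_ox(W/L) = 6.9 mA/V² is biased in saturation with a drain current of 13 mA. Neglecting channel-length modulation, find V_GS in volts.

In saturation I_D = ½ k_n (V_GS − V_TN)², so V_GS − V_TN = √(2 I_D / k_n) = √(2 × 13 / 6.9) = 1.94 V.
V_GS = 1.08 + 1.94 = 3.02 V.

V_GS = 3.02 V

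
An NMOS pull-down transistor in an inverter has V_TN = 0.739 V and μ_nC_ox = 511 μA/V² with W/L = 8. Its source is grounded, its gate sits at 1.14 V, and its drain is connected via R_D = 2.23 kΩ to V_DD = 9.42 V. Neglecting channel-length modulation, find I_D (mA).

I_D = 0.329 mA

V_GS = V_G = 1.14 V, so V_ov = 1.14 − 0.739 = 0.401 V.
k_n = μ_nC_ox · (W/L) = 4.088 mA/V².
Assume saturation: I_D = ½ k_n V_ov² = 0.5 × 4.088 × 0.401² = 0.329 mA, giving V_DS = V_DD − I_D R_D = 9.42 − 0.329 × 2.23 = 8.69 V.
V_DS = 8.69 V ≥ V_ov = 0.401 V, confirming saturation.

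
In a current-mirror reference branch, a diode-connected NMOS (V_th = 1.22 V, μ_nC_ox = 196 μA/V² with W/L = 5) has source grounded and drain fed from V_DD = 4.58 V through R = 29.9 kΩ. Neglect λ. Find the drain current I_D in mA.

With gate tied to drain, V_GS = V_DS ≥ V_GS − V_th, so the device is in saturation.
k_n = μ_nC_ox · (W/L) = 0.98 mA/V².
KCL at the drain: ½ k_n (V_GS − V_th)² = (V_DD − V_GS)/R.
Let x = V_GS − 1.22. Then 14.7 x² + x − 3.36 = 0, giving x = 0.446 V (positive root), so V_GS = 1.67 V.
I_D = (V_DD − V_GS)/R = (4.58 − 1.67) / 29.9 = 0.0975 mA.

I_D = 0.0975 mA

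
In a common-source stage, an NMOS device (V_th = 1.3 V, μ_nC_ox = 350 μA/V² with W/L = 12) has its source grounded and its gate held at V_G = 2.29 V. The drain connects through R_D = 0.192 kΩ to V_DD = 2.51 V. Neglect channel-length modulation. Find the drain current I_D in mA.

I_D = 2.06 mA

V_GS = V_G = 2.29 V, so V_ov = 2.29 − 1.3 = 0.99 V.
k_n = μ_nC_ox · (W/L) = 4.2 mA/V².
Assume saturation: I_D = ½ k_n V_ov² = 0.5 × 4.2 × 0.99² = 2.06 mA, giving V_DS = V_DD − I_D R_D = 2.51 − 2.06 × 0.192 = 2.11 V.
V_DS = 2.11 V ≥ V_ov = 0.99 V, confirming saturation.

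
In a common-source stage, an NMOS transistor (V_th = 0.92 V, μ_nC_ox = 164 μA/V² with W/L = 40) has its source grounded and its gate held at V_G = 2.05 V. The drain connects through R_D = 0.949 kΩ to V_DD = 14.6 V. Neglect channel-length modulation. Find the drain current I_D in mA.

V_GS = V_G = 2.05 V, so V_ov = 2.05 − 0.92 = 1.13 V.
k_n = μ_nC_ox · (W/L) = 6.56 mA/V².
Assume saturation: I_D = ½ k_n V_ov² = 0.5 × 6.56 × 1.13² = 4.19 mA, giving V_DS = V_DD − I_D R_D = 14.6 − 4.19 × 0.949 = 10.6 V.
V_DS = 10.6 V ≥ V_ov = 1.13 V, confirming saturation.

I_D = 4.19 mA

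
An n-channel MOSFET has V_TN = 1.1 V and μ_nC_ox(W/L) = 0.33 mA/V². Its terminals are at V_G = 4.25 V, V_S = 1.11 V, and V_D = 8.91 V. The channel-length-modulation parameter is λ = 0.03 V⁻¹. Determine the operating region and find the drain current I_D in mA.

Saturation; I_D = 0.847 mA

V_GS = V_G − V_S = 4.25 − 1.11 = 3.14 V; V_DS = V_D − V_S = 8.91 − 1.11 = 7.8 V.
V_ov = V_GS − V_TN = 3.14 − 1.1 = 2.04 V.
Since V_DS = 7.8 V ≥ V_ov = 2.04 V, the device is in saturation.
I_D = ½ k_n V_ov² (1 + λ V_DS) = 0.5 × 0.33 × 2.04² × (1 + 0.03 × 7.8) = 0.847 mA.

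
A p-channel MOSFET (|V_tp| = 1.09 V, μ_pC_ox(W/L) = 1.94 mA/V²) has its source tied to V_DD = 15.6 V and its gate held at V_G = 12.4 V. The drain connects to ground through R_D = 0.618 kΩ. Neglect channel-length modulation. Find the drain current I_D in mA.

I_D = 4.32 mA

V_SG = V_DD − V_G = 15.6 − 12.4 = 3.2 V, so V_ov = 3.2 − 1.09 = 2.11 V.
Assume saturation: I_D = ½ k_p V_ov² = 0.5 × 1.94 × 2.11² = 4.32 mA, giving V_SD = V_DD − I_D R_D = 15.6 − 4.32 × 0.618 = 12.9 V.
V_SD = 12.9 V ≥ V_ov = 2.11 V, confirming saturation.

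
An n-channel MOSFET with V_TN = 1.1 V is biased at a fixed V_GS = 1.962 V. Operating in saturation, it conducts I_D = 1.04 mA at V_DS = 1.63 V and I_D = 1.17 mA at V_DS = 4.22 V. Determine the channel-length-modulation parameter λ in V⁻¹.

With V_GS fixed, I_D ∝ (1 + λ V_DS) in saturation, so I_D2/I_D1 = (1 + λ V_DS2)/(1 + λ V_DS1).
1.17/1.04 = 1.125 = (1 + 4.22 λ)/(1 + 1.63 λ).
Solving: λ (I_D1 V_DS2 − I_D2 V_DS1) = I_D2 − I_D1, so λ = (1.17 − 1.04) / (1.04 × 4.22 − 1.17 × 1.63) = 0.13 / 2.48 = 0.0524 V⁻¹.

λ = 0.0524 V⁻¹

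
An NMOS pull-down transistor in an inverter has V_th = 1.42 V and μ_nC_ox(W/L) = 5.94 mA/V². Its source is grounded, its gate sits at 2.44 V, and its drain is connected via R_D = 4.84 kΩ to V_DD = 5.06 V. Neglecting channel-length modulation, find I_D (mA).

I_D = 1.01 mA

V_GS = V_G = 2.44 V, so V_ov = 2.44 − 1.42 = 1.02 V.
Assume saturation: I_D = ½ k_n V_ov² = 0.5 × 5.94 × 1.02² = 3.09 mA, giving V_DS = V_DD − I_D R_D = 5.06 − 3.09 × 4.84 = -9.9 V.
But -9.9 V < V_ov = 1.02 V, so the device is actually in triode.
In triode I_D = k_n[V_ov V_DS − ½ V_DS²] and I_D = (V_DD − V_DS)/R_D. Equating: 14.4 V_DS² − 30.32 V_DS + 5.06 = 0, giving V_DS = 0.183 V (the root below V_ov).
I_D = (5.06 − 0.183) / 4.84 = 1.01 mA.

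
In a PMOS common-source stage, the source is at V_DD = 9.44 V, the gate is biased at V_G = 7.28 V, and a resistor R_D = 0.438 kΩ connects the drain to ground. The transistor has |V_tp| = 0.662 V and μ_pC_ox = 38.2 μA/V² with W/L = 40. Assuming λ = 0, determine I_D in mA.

I_D = 1.71 mA

V_SG = V_DD − V_G = 9.44 − 7.28 = 2.16 V, so V_ov = 2.16 − 0.662 = 1.5 V.
k_p = μ_pC_ox · (W/L) = 1.528 mA/V².
Assume saturation: I_D = ½ k_p V_ov² = 0.5 × 1.528 × 1.5² = 1.71 mA, giving V_SD = V_DD − I_D R_D = 9.44 − 1.71 × 0.438 = 8.69 V.
V_SD = 8.69 V ≥ V_ov = 1.5 V, confirming saturation.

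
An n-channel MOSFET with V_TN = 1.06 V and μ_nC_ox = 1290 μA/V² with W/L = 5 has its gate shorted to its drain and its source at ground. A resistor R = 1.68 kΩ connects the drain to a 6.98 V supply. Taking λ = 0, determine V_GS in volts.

V_GS = 2.02 V

With gate tied to drain, V_GS = V_DS ≥ V_GS − V_TN, so the device is in saturation.
k_n = μ_nC_ox · (W/L) = 6.45 mA/V².
KCL at the drain: ½ k_n (V_GS − V_TN)² = (V_DD − V_GS)/R.
Let x = V_GS − 1.06. Then 5.42 x² + x − 5.92 = 0, giving x = 0.957 V (positive root), so V_GS = 2.02 V.
I_D = (V_DD − V_GS)/R = (6.98 − 2.02) / 1.68 = 2.95 mA.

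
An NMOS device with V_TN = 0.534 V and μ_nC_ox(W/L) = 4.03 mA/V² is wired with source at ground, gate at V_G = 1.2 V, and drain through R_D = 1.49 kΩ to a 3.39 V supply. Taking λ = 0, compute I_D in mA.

I_D = 0.894 mA

V_GS = V_G = 1.2 V, so V_ov = 1.2 − 0.534 = 0.666 V.
Assume saturation: I_D = ½ k_n V_ov² = 0.5 × 4.03 × 0.666² = 0.894 mA, giving V_DS = V_DD − I_D R_D = 3.39 − 0.894 × 1.49 = 2.06 V.
V_DS = 2.06 V ≥ V_ov = 0.666 V, confirming saturation.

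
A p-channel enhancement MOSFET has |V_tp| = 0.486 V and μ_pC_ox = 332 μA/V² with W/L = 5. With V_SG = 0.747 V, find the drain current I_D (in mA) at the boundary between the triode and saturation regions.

I_D = 0.0565 mA

At the boundary V_SD = V_ov = V_SG − |V_tp| = 0.747 − 0.486 = 0.261 V.
k_p = μ_pC_ox · (W/L) = 1.66 mA/V².
I_D = ½ k_p V_ov² = 0.5 × 1.66 × 0.261² = 0.0565 mA.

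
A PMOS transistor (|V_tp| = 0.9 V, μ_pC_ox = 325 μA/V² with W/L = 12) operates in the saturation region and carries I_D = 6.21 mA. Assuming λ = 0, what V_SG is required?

k_p = μ_pC_ox · (W/L) = 3.9 mA/V².
In saturation I_D = ½ k_p (V_SG − |V_tp|)², so V_SG − |V_tp| = √(2 I_D / k_p) = √(2 × 6.21 / 3.9) = 1.78 V.
V_SG = 0.9 + 1.78 = 2.68 V.

V_SG = 2.68 V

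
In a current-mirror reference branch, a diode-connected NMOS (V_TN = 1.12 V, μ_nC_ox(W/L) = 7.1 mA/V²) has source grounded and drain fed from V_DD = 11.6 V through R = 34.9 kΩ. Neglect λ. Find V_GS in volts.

With gate tied to drain, V_GS = V_DS ≥ V_GS − V_TN, so the device is in saturation.
KCL at the drain: ½ k_n (V_GS − V_TN)² = (V_DD − V_GS)/R.
Let x = V_GS − 1.12. Then 124 x² + x − 10.48 = 0, giving x = 0.287 V (positive root), so V_GS = 1.41 V.
I_D = (V_DD − V_GS)/R = (11.6 − 1.41) / 34.9 = 0.292 mA.

V_GS = 1.41 V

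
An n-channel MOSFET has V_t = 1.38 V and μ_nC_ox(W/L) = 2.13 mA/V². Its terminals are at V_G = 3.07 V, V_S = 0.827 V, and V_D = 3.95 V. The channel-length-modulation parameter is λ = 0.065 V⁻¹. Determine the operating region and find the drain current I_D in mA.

Saturation; I_D = 0.954 mA

V_GS = V_G − V_S = 3.07 − 0.827 = 2.24 V; V_DS = V_D − V_S = 3.95 − 0.827 = 3.12 V.
V_ov = V_GS − V_t = 2.24 − 1.38 = 0.863 V.
Since V_DS = 3.12 V ≥ V_ov = 0.863 V, the device is in saturation.
I_D = ½ k_n V_ov² (1 + λ V_DS) = 0.5 × 2.13 × 0.863² × (1 + 0.065 × 3.12) = 0.954 mA.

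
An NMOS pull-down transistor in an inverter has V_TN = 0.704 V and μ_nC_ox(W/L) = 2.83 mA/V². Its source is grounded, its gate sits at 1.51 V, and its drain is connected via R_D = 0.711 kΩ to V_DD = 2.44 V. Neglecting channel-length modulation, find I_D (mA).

V_GS = V_G = 1.51 V, so V_ov = 1.51 − 0.704 = 0.806 V.
Assume saturation: I_D = ½ k_n V_ov² = 0.5 × 2.83 × 0.806² = 0.919 mA, giving V_DS = V_DD − I_D R_D = 2.44 − 0.919 × 0.711 = 1.79 V.
V_DS = 1.79 V ≥ V_ov = 0.806 V, confirming saturation.

I_D = 0.919 mA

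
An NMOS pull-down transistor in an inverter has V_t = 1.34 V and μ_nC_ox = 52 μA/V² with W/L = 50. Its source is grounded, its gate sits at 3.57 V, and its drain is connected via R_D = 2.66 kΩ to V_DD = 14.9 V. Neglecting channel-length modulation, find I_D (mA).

V_GS = V_G = 3.57 V, so V_ov = 3.57 − 1.34 = 2.23 V.
k_n = μ_nC_ox · (W/L) = 2.6 mA/V².
Assume saturation: I_D = ½ k_n V_ov² = 0.5 × 2.6 × 2.23² = 6.46 mA, giving V_DS = V_DD − I_D R_D = 14.9 − 6.46 × 2.66 = -2.3 V.
But -2.3 V < V_ov = 2.23 V, so the device is actually in triode.
In triode I_D = k_n[V_ov V_DS − ½ V_DS²] and I_D = (V_DD − V_DS)/R_D. Equating: 3.46 V_DS² − 16.42 V_DS + 14.9 = 0, giving V_DS = 1.22 V (the root below V_ov).
I_D = (14.9 − 1.22) / 2.66 = 5.14 mA.

I_D = 5.14 mA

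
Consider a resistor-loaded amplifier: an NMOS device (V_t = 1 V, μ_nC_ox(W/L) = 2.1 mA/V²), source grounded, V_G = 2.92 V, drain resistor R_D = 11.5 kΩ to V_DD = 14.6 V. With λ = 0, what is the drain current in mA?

V_GS = V_G = 2.92 V, so V_ov = 2.92 − 1 = 1.92 V.
Assume saturation: I_D = ½ k_n V_ov² = 0.5 × 2.1 × 1.92² = 3.87 mA, giving V_DS = V_DD − I_D R_D = 14.6 − 3.87 × 11.5 = -29.9 V.
But -29.9 V < V_ov = 1.92 V, so the device is actually in triode.
In triode I_D = k_n[V_ov V_DS − ½ V_DS²] and I_D = (V_DD − V_DS)/R_D. Equating: 12.1 V_DS² − 47.37 V_DS + 14.6 = 0, giving V_DS = 0.337 V (the root below V_ov).
I_D = (14.6 − 0.337) / 11.5 = 1.24 mA.

I_D = 1.24 mA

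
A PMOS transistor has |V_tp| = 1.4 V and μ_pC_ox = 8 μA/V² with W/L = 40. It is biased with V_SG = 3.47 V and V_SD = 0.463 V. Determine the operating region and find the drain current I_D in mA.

k_p = μ_pC_ox · (W/L) = 0.32 mA/V².
V_ov = V_SG − |V_tp| = 3.47 − 1.4 = 2.07 V.
Since V_SD = 0.463 V < V_ov = 2.07 V, the device is in the triode region.
I_D = k_p [V_ov · V_SD − ½ V_SD²] = 0.32 × [2.07 × 0.463 − 0.5 × 0.463²] = 0.272 mA.

Triode; I_D = 0.272 mA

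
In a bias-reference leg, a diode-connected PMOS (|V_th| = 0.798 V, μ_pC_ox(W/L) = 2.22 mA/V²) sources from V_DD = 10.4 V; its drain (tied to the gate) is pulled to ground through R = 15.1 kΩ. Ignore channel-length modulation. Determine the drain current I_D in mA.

With gate tied to drain, V_SG = V_SD ≥ V_SG − |V_th|, so the device is in saturation.
KCL at the drain: ½ k_p (V_SG − |V_th|)² = (V_DD − V_SG)/R.
Let x = V_SG − 0.798. Then 16.8 x² + x − 9.602 = 0, giving x = 0.728 V (positive root), so V_SG = 1.53 V.
I_D = (V_DD − V_SG)/R = (10.4 − 1.53) / 15.1 = 0.588 mA.

I_D = 0.588 mA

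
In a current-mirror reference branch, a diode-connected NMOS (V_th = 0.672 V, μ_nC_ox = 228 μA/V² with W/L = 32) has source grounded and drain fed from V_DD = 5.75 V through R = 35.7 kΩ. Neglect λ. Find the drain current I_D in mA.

With gate tied to drain, V_GS = V_DS ≥ V_GS − V_th, so the device is in saturation.
k_n = μ_nC_ox · (W/L) = 7.296 mA/V².
KCL at the drain: ½ k_n (V_GS − V_th)² = (V_DD − V_GS)/R.
Let x = V_GS − 0.672. Then 130 x² + x − 5.078 = 0, giving x = 0.194 V (positive root), so V_GS = 0.866 V.
I_D = (V_DD − V_GS)/R = (5.75 − 0.866) / 35.7 = 0.137 mA.

I_D = 0.137 mA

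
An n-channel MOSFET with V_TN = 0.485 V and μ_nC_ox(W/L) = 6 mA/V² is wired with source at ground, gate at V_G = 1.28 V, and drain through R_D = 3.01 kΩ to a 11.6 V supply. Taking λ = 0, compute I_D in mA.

I_D = 1.90 mA

V_GS = V_G = 1.28 V, so V_ov = 1.28 − 0.485 = 0.795 V.
Assume saturation: I_D = ½ k_n V_ov² = 0.5 × 6 × 0.795² = 1.9 mA, giving V_DS = V_DD − I_D R_D = 11.6 − 1.9 × 3.01 = 5.89 V.
V_DS = 5.89 V ≥ V_ov = 0.795 V, confirming saturation.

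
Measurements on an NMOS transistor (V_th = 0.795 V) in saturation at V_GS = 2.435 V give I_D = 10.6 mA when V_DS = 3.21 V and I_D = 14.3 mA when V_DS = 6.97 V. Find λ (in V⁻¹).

With V_GS fixed, I_D ∝ (1 + λ V_DS) in saturation, so I_D2/I_D1 = (1 + λ V_DS2)/(1 + λ V_DS1).
14.3/10.6 = 1.349 = (1 + 6.97 λ)/(1 + 3.21 λ).
Solving: λ (I_D1 V_DS2 − I_D2 V_DS1) = I_D2 − I_D1, so λ = (14.3 − 10.6) / (10.6 × 6.97 − 14.3 × 3.21) = 3.7 / 28 = 0.132 V⁻¹.

λ = 0.132 V⁻¹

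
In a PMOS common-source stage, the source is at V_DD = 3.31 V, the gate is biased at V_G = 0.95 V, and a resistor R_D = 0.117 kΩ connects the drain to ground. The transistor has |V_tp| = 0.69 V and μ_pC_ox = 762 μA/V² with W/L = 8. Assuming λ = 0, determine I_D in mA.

V_SG = V_DD − V_G = 3.31 − 0.95 = 2.36 V, so V_ov = 2.36 − 0.69 = 1.67 V.
k_p = μ_pC_ox · (W/L) = 6.096 mA/V².
Assume saturation: I_D = ½ k_p V_ov² = 0.5 × 6.096 × 1.67² = 8.5 mA, giving V_SD = V_DD − I_D R_D = 3.31 − 8.5 × 0.117 = 2.32 V.
V_SD = 2.32 V ≥ V_ov = 1.67 V, confirming saturation.

I_D = 8.50 mA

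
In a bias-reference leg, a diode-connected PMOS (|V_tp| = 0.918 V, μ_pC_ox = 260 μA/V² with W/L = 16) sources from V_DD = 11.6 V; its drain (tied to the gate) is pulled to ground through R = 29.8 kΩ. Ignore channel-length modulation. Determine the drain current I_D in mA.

I_D = 0.345 mA

With gate tied to drain, V_SG = V_SD ≥ V_SG − |V_tp|, so the device is in saturation.
k_p = μ_pC_ox · (W/L) = 4.16 mA/V².
KCL at the drain: ½ k_p (V_SG − |V_tp|)² = (V_DD − V_SG)/R.
Let x = V_SG − 0.918. Then 62 x² + x − 10.68 = 0, giving x = 0.407 V (positive root), so V_SG = 1.33 V.
I_D = (V_DD − V_SG)/R = (11.6 − 1.33) / 29.8 = 0.345 mA.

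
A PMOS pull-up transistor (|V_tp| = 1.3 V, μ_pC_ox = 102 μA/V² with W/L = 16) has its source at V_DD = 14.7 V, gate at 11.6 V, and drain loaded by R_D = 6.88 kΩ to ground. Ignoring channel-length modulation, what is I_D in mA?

V_SG = V_DD − V_G = 14.7 − 11.6 = 3.1 V, so V_ov = 3.1 − 1.3 = 1.8 V.
k_p = μ_pC_ox · (W/L) = 1.632 mA/V².
Assume saturation: I_D = ½ k_p V_ov² = 0.5 × 1.632 × 1.8² = 2.64 mA, giving V_SD = V_DD − I_D R_D = 14.7 − 2.64 × 6.88 = -3.49 V.
But -3.49 V < V_ov = 1.8 V, so the device is actually in triode.
In triode I_D = k_p[V_ov V_SD − ½ V_SD²] and I_D = (V_DD − V_SD)/R_D. Equating: 5.61 V_SD² − 21.21 V_SD + 14.7 = 0, giving V_SD = 0.914 V (the root below V_ov).
I_D = (14.7 − 0.914) / 6.88 = 2 mA.

I_D = 2.00 mA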